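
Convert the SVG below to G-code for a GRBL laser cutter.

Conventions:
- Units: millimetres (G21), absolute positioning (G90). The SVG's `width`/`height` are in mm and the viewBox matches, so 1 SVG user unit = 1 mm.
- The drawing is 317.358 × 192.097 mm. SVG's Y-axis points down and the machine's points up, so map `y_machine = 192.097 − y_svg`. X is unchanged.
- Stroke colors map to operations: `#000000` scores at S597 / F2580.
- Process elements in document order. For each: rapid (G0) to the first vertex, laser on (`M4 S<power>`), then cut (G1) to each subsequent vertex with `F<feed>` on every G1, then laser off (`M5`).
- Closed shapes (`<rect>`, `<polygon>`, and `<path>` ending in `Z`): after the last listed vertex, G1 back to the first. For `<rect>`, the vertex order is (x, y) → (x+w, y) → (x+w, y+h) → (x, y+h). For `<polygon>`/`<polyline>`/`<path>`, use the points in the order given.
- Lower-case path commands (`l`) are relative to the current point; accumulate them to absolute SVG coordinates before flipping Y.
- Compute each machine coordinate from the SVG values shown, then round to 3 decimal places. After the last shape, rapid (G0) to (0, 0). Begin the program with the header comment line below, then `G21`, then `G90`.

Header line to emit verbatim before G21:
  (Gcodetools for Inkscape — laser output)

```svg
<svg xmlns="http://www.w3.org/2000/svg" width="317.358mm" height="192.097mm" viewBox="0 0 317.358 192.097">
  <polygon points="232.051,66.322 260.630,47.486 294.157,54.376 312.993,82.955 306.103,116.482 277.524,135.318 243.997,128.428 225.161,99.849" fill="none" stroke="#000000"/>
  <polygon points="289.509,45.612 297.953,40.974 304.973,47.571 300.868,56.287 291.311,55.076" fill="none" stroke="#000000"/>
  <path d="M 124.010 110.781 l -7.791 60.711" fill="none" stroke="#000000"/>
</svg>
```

viewBox `0 0 317.358 192.097` with mm width/height → 1 unit = 1 mm. Flip: y_m = 192.097 − y_svg.

**Shape 1** — `<polygon>` regular polygon, stroke `#000000` → score (S597, F2580). Machine vertices: (232.051,125.775) → (260.630,144.611) → (294.157,137.721) → (312.993,109.142) → (306.103,75.615) → (277.524,56.779) → (243.997,63.669) → (225.161,92.248) → (232.051,125.775). Closed: final G1 returns to the first vertex.

**Shape 2** — `<polygon>` regular polygon, stroke `#000000` → score (S597, F2580). Machine vertices: (289.509,146.485) → (297.953,151.123) → (304.973,144.526) → (300.868,135.810) → (291.311,137.021) → (289.509,146.485). Closed: final G1 returns to the first vertex.

**Shape 3** — `<path>` line segment, stroke `#000000` → score (S597, F2580). Machine vertices: (124.010,81.316) → (116.219,20.605). Open path.

(Gcodetools for Inkscape — laser output)
G21
G90
G0 X232.051 Y125.775
M4 S597
G1 X260.630 Y144.611 F2580
G1 X294.157 Y137.721 F2580
G1 X312.993 Y109.142 F2580
G1 X306.103 Y75.615 F2580
G1 X277.524 Y56.779 F2580
G1 X243.997 Y63.669 F2580
G1 X225.161 Y92.248 F2580
G1 X232.051 Y125.775 F2580
M5
G0 X289.509 Y146.485
M4 S597
G1 X297.953 Y151.123 F2580
G1 X304.973 Y144.526 F2580
G1 X300.868 Y135.810 F2580
G1 X291.311 Y137.021 F2580
G1 X289.509 Y146.485 F2580
M5
G0 X124.010 Y81.316
M4 S597
G1 X116.219 Y20.605 F2580
M5
G0 X0.000 Y0.000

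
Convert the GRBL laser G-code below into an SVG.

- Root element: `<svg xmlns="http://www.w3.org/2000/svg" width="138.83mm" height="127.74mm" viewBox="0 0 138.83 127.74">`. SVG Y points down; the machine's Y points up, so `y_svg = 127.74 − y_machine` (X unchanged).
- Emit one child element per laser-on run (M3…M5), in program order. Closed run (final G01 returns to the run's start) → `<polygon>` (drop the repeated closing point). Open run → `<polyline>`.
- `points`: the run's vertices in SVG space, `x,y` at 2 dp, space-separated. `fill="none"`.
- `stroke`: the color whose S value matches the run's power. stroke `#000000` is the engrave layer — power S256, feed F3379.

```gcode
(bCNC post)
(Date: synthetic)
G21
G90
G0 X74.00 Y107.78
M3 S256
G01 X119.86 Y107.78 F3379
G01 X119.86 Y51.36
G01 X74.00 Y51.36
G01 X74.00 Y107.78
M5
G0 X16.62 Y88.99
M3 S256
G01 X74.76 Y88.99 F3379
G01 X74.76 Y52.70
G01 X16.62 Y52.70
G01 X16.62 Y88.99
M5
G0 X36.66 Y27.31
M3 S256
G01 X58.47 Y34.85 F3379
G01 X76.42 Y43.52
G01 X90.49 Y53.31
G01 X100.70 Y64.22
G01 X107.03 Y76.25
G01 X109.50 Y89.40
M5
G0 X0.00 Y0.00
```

<svg xmlns="http://www.w3.org/2000/svg" width="138.83mm" height="127.74mm" viewBox="0 0 138.83 127.74">
  <polygon points="74.00,19.96 119.86,19.96 119.86,76.38 74.00,76.38" fill="none" stroke="#000000"/>
  <polygon points="16.62,38.75 74.76,38.75 74.76,75.04 16.62,75.04" fill="none" stroke="#000000"/>
  <polyline points="36.66,100.43 58.47,92.89 76.42,84.22 90.49,74.43 100.70,63.52 107.03,51.49 109.50,38.34" fill="none" stroke="#000000"/>
</svg>

y_svg = 127.74 − y_m. Every run uses S256, so all elements get stroke `#000000` (engrave).

[1] closed run; points: 74.00,19.96 119.86,19.96 119.86,76.38 74.00,76.38

[2] closed run; points: 16.62,38.75 74.76,38.75 74.76,75.04 16.62,75.04

[3] open run; points: 36.66,100.43 58.47,92.89 76.42,84.22 90.49,74.43 100.70,63.52 107.03,51.49 109.50,38.34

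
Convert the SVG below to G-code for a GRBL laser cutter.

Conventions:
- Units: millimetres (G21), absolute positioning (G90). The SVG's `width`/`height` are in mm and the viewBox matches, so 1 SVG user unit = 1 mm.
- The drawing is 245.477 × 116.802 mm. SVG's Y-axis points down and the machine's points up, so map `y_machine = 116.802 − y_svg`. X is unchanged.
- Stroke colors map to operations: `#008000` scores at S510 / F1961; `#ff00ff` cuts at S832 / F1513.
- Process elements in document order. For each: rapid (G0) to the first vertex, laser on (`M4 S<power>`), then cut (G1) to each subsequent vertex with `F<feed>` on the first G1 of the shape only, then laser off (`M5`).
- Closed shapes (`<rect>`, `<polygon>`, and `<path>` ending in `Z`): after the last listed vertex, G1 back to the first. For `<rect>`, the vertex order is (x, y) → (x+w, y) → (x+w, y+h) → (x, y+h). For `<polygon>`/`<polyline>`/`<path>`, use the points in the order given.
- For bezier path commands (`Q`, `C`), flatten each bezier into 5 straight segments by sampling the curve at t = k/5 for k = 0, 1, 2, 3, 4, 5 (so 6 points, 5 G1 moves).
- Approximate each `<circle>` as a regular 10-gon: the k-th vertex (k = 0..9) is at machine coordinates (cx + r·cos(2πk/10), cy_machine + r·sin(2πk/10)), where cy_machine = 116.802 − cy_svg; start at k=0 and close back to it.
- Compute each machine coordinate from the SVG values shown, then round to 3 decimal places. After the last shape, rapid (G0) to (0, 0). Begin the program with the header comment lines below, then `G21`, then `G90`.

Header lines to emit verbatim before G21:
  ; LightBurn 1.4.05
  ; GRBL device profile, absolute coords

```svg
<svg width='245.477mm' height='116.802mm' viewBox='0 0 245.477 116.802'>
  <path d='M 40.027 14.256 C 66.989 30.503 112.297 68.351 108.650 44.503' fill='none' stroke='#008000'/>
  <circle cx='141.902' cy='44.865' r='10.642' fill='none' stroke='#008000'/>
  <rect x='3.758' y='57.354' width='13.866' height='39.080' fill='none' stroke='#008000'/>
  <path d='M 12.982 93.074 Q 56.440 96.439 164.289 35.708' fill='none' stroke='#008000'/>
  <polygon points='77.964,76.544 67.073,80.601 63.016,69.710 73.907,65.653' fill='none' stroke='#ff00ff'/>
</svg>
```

; LightBurn 1.4.05
; GRBL device profile, absolute coords
G21
G90
G0 X40.027 Y102.546
M4 S510
G1 X57.867 Y90.872 F1961
G1 X76.880 Y78.012
G1 X93.835 Y67.964
G1 X105.502 Y64.727
G1 X108.650 Y72.299
M5
G0 X152.544 Y71.937
M4 S510
G1 X150.512 Y78.192 F1961
G1 X145.191 Y82.058
G1 X138.613 Y82.058
G1 X133.292 Y78.192
G1 X131.260 Y71.937
G1 X133.292 Y65.682
G1 X138.613 Y61.816
G1 X145.191 Y61.816
G1 X150.512 Y65.682
G1 X152.544 Y71.937
M5
G0 X3.758 Y59.448
M4 S510
G1 X17.624 Y59.448 F1961
G1 X17.624 Y20.368
G1 X3.758 Y20.368
G1 X3.758 Y59.448
M5
G0 X12.982 Y23.728
M4 S510
G1 X32.941 Y24.946 F1961
G1 X58.051 Y31.291
G1 X88.312 Y42.765
G1 X123.725 Y59.365
G1 X164.289 Y81.094
M5
G0 X77.964 Y40.258
M4 S832
G1 X67.073 Y36.201 F1513
G1 X63.016 Y47.092
G1 X73.907 Y51.149
G1 X77.964 Y40.258
M5
G0 X0.000 Y0.000

Since the viewBox matches the mm dimensions, user units are millimetres directly. The only transform is the Y-flip y_m = 116.802 − y_svg.

Shape 1 is a cubic bezier drawn with `<path>`. Its stroke #008000 means score at S510, F1961. After flipping Y the toolpath is (40.027,102.546) → (57.867,90.872) → (76.880,78.012) → (93.835,67.964) → (105.502,64.727) → (108.650,72.299).

Shape 2 is a circle drawn with `<circle>`. Its stroke #008000 means score at S510, F1961. After flipping Y the toolpath is (152.544,71.937) → (150.512,78.192) → (145.191,82.058) → (138.613,82.058) → (133.292,78.192) → (131.260,71.937) → (133.292,65.682) → (138.613,61.816) → (145.191,61.816) → (150.512,65.682) → (152.544,71.937), returning to the start.

Shape 3 is a rectangle drawn with `<rect>`. Its stroke #008000 means score at S510, F1961. After flipping Y the toolpath is (3.758,59.448) → (17.624,59.448) → (17.624,20.368) → (3.758,20.368) → (3.758,59.448), returning to the start.

Shape 4 is a quadratic bezier drawn with `<path>`. Its stroke #008000 means score at S510, F1961. After flipping Y the toolpath is (12.982,23.728) → (32.941,24.946) → (58.051,31.291) → (88.312,42.765) → (123.725,59.365) → (164.289,81.094).

Shape 5 is a regular polygon drawn with `<polygon>`. Its stroke #ff00ff means cut at S832, F1513. After flipping Y the toolpath is (77.964,40.258) → (67.073,36.201) → (63.016,47.092) → (73.907,51.149) → (77.964,40.258), returning to the start.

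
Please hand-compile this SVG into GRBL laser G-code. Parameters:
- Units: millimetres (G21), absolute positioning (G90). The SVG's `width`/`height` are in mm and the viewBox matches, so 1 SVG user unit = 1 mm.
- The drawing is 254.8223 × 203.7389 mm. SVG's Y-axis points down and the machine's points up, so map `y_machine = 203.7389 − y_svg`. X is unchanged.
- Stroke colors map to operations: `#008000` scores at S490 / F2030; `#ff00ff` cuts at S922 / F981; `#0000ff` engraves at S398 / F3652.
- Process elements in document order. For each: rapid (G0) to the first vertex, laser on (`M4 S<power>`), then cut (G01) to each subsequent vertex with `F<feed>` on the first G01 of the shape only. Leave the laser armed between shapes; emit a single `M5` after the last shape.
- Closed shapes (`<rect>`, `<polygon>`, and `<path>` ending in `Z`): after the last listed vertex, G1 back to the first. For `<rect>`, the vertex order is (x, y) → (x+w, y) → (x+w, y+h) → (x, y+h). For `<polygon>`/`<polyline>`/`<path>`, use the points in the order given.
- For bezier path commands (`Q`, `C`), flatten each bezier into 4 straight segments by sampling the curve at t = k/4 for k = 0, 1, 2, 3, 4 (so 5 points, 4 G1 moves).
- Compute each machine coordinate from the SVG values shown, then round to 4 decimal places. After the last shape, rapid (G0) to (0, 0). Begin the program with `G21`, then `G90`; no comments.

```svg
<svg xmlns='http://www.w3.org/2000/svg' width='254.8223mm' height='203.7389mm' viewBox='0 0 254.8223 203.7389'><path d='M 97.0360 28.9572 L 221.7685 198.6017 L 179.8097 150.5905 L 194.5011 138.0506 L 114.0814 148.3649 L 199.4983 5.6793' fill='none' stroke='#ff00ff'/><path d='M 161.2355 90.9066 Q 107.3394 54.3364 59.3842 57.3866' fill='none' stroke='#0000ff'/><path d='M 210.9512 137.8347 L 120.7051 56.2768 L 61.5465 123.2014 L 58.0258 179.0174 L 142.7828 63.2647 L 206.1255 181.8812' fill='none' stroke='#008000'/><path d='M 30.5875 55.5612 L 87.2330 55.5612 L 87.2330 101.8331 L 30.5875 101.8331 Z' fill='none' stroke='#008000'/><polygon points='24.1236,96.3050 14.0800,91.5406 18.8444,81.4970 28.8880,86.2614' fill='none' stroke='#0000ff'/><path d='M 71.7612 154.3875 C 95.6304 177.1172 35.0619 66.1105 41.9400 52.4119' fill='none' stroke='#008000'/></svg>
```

G21
G90
G0 X97.0360 Y174.7817
M4 S922
G01 X221.7685 Y5.1372 F981
G01 X179.8097 Y53.1484
G01 X194.5011 Y65.6883
G01 X114.0814 Y55.3740
G01 X199.4983 Y198.0596
G0 X161.2355 Y112.8323
M4 S398
G01 X134.6588 Y128.6411 F3652
G01 X108.8246 Y139.4974
G01 X83.7331 Y145.4011
G01 X59.3842 Y146.3523
G0 X210.9512 Y65.9042
M4 S490
G01 X120.7051 Y147.4621 F2030
G01 X61.5465 Y80.5375
G01 X58.0258 Y24.7215
G01 X142.7828 Y140.4742
G01 X206.1255 Y21.8577
G0 X30.5875 Y148.1777
M4 S490
G01 X87.2330 Y148.1777 F2030
G01 X87.2330 Y101.9058
G01 X30.5875 Y101.9058
G01 X30.5875 Y148.1777
G0 X24.1236 Y107.4339
M4 S398
G01 X14.0800 Y112.1983 F3652
G01 X18.8444 Y122.2419
G01 X28.8880 Y117.4775
G01 X24.1236 Y107.4339
G0 X71.7612 Y49.3514
M4 S490
G01 X76.2042 Y53.7696 F2030
G01 X63.2223 Y86.6786
G01 X47.0545 Y126.4179
G01 X41.9400 Y151.3270
M5
G0 X0.0000 Y0.0000

Since the viewBox matches the mm dimensions, user units are millimetres directly. The only transform is the Y-flip y_m = 203.7389 − y_svg.

Shape 1 is a open polyline drawn with `<path>`. Its stroke #ff00ff means cut at S922, F981. After flipping Y the toolpath is (97.0360,174.7817) → (221.7685,5.1372) → (179.8097,53.1484) → (194.5011,65.6883) → (114.0814,55.3740) → (199.4983,198.0596).

Shape 2 is a quadratic bezier drawn with `<path>`. Its stroke #0000ff means engrave at S398, F3652. After flipping Y the toolpath is (161.2355,112.8323) → (134.6588,128.6411) → (108.8246,139.4974) → (83.7331,145.4011) → (59.3842,146.3523).

Shape 3 is a open polyline drawn with `<path>`. Its stroke #008000 means score at S490, F2030. After flipping Y the toolpath is (210.9512,65.9042) → (120.7051,147.4621) → (61.5465,80.5375) → (58.0258,24.7215) → (142.7828,140.4742) → (206.1255,21.8577).

Shape 4 is a rectangle drawn with `<path>`. Its stroke #008000 means score at S490, F2030. After flipping Y the toolpath is (30.5875,148.1777) → (87.2330,148.1777) → (87.2330,101.9058) → (30.5875,101.9058) → (30.5875,148.1777), returning to the start.

Shape 5 is a regular polygon drawn with `<polygon>`. Its stroke #0000ff means engrave at S398, F3652. After flipping Y the toolpath is (24.1236,107.4339) → (14.0800,112.1983) → (18.8444,122.2419) → (28.8880,117.4775) → (24.1236,107.4339), returning to the start.

Shape 6 is a cubic bezier drawn with `<path>`. Its stroke #008000 means score at S490, F2030. After flipping Y the toolpath is (71.7612,49.3514) → (76.2042,53.7696) → (63.2223,86.6786) → (47.0545,126.4179) → (41.9400,151.3270).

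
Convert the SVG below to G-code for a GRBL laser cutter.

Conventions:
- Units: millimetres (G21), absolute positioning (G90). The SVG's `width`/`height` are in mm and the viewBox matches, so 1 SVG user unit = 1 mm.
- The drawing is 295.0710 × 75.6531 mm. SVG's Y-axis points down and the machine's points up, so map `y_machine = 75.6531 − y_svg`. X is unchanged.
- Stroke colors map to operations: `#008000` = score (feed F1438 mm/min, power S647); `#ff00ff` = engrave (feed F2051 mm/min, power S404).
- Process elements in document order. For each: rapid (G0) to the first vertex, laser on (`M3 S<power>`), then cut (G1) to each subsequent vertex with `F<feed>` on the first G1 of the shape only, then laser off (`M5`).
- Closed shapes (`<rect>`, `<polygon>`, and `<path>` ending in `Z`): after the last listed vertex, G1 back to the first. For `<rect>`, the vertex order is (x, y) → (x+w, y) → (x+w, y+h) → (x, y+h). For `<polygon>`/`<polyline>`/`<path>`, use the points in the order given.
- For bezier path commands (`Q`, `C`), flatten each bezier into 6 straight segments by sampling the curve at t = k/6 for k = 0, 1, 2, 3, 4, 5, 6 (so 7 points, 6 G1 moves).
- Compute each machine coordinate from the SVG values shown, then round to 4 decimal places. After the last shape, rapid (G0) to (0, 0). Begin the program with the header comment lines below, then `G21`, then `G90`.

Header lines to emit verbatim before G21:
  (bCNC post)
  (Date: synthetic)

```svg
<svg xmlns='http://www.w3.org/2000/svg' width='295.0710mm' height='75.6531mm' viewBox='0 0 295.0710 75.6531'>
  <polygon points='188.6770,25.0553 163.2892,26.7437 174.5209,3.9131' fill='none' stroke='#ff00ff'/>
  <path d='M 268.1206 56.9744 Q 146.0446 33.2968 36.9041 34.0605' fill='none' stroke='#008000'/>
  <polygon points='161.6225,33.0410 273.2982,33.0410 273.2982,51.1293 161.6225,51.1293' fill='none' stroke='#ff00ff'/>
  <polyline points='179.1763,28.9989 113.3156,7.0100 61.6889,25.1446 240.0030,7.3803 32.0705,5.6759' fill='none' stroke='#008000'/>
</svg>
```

Since the viewBox matches the mm dimensions, user units are millimetres directly. The only transform is the Y-flip y_m = 75.6531 − y_svg.

Shape 1 is a regular polygon drawn with `<polygon>`. Its stroke #ff00ff means engrave at S404, F2051. After flipping Y the toolpath is (188.6770,50.5978) → (163.2892,48.9094) → (174.5209,71.7400) → (188.6770,50.5978), returning to the start.

Shape 2 is a quadratic bezier drawn with `<path>`. Its stroke #008000 means score at S647, F1438. After flipping Y the toolpath is (268.1206,18.6787) → (227.7879,25.8923) → (188.1739,31.7481) → (149.2785,36.2460) → (111.1017,39.3860) → (73.6436,41.1682) → (36.9041,41.5926).

Shape 3 is a rectangle drawn with `<polygon>`. Its stroke #ff00ff means engrave at S404, F2051. After flipping Y the toolpath is (161.6225,42.6121) → (273.2982,42.6121) → (273.2982,24.5238) → (161.6225,24.5238) → (161.6225,42.6121), returning to the start.

Shape 4 is a open polyline drawn with `<polyline>`. Its stroke #008000 means score at S647, F1438. After flipping Y the toolpath is (179.1763,46.6542) → (113.3156,68.6431) → (61.6889,50.5085) → (240.0030,68.2728) → (32.0705,69.9772).

(bCNC post)
(Date: synthetic)
G21
G90
G0 X188.6770 Y50.5978
M3 S404
G1 X163.2892 Y48.9094 F2051
G1 X174.5209 Y71.7400
G1 X188.6770 Y50.5978
M5
G0 X268.1206 Y18.6787
M3 S647
G1 X227.7879 Y25.8923 F1438
G1 X188.1739 Y31.7481
G1 X149.2785 Y36.2460
G1 X111.1017 Y39.3860
G1 X73.6436 Y41.1682
G1 X36.9041 Y41.5926
M5
G0 X161.6225 Y42.6121
M3 S404
G1 X273.2982 Y42.6121 F2051
G1 X273.2982 Y24.5238
G1 X161.6225 Y24.5238
G1 X161.6225 Y42.6121
M5
G0 X179.1763 Y46.6542
M3 S647
G1 X113.3156 Y68.6431 F1438
G1 X61.6889 Y50.5085
G1 X240.0030 Y68.2728
G1 X32.0705 Y69.9772
M5
G0 X0.0000 Y0.0000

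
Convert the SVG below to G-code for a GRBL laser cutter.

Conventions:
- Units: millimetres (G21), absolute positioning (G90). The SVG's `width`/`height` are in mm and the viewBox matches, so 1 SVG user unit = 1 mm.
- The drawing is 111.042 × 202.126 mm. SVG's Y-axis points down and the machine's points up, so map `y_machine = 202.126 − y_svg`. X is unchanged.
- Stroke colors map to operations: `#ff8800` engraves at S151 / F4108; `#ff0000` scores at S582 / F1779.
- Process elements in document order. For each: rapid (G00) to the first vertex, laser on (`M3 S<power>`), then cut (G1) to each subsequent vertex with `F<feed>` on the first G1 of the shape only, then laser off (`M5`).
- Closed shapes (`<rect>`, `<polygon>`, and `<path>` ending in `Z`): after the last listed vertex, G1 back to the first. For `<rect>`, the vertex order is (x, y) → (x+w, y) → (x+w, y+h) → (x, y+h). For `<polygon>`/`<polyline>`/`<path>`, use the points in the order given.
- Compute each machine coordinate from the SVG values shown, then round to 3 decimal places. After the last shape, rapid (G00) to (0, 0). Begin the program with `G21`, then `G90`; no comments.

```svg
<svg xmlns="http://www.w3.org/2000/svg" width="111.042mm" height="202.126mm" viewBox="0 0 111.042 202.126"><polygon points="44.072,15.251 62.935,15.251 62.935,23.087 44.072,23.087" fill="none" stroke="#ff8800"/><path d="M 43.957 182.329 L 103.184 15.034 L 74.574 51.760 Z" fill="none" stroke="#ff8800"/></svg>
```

1 u = 1 mm; y_m = 202.126 − y.

[1] `<polygon>` rectangle, #ff8800→engrave S151 F4108: (44.072,186.875) → (62.935,186.875) → (62.935,179.039) → (44.072,179.039) → (44.072,186.875) (closed)

[2] `<path>` closed polygon, #ff8800→engrave S151 F4108: (43.957,19.797) → (103.184,187.092) → (74.574,150.366) → (43.957,19.797) (closed)

G21
G90
G00 X44.072 Y186.875
M3 S151
G1 X62.935 Y186.875 F4108
G1 X62.935 Y179.039
G1 X44.072 Y179.039
G1 X44.072 Y186.875
M5
G00 X43.957 Y19.797
M3 S151
G1 X103.184 Y187.092 F4108
G1 X74.574 Y150.366
G1 X43.957 Y19.797
M5
G00 X0.000 Y0.000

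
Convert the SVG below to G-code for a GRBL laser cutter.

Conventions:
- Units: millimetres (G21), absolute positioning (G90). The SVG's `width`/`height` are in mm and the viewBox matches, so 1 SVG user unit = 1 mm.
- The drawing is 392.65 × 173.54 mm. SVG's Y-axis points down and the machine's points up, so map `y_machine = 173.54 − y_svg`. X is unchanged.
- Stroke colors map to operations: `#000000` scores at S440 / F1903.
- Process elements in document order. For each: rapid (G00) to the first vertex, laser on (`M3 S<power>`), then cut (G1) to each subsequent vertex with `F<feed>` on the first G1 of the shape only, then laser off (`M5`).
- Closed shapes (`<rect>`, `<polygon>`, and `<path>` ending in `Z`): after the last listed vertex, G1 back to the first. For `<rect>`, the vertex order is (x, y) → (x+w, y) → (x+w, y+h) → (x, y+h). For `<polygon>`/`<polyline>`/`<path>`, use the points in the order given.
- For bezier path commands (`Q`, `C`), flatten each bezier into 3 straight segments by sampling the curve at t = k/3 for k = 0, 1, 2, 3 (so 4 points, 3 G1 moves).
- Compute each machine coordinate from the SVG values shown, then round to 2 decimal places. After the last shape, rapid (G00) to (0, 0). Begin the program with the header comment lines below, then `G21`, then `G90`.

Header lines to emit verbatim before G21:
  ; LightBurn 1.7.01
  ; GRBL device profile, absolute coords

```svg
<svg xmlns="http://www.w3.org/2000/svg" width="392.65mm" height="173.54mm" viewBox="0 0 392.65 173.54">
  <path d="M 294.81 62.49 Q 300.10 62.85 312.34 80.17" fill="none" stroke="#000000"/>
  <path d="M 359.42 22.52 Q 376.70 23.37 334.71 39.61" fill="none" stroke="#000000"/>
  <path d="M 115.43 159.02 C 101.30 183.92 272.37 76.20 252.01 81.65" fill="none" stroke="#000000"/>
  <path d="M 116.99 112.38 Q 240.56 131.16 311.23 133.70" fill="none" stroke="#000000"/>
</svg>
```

; LightBurn 1.7.01
; GRBL device profile, absolute coords
G21
G90
G00 X294.81 Y111.05
M3 S440
G1 X299.11 Y108.93 F1903
G1 X304.95 Y103.03
G1 X312.34 Y93.37
M5
G00 X359.42 Y151.02
M3 S440
G1 X364.35 Y148.74 F1903
G1 X356.12 Y143.05
G1 X334.71 Y133.93
M5
G00 X115.43 Y14.52
M3 S440
G1 X149.08 Y24.72 F1903
G1 X222.51 Y68.72
G1 X252.01 Y91.89
M5
G00 X116.99 Y61.16
M3 S440
G1 X193.49 Y50.44 F1903
G1 X258.24 Y43.34
G1 X311.23 Y39.84
M5
G00 X0.00 Y0.00

1 u = 1 mm; y_m = 173.54 − y.

[1] `<path>` quadratic bezier, #000000→score S440 F1903: (294.81,111.05) → (299.11,108.93) → (304.95,103.03) → (312.34,93.37)

[2] `<path>` quadratic bezier, #000000→score S440 F1903: (359.42,151.02) → (364.35,148.74) → (356.12,143.05) → (334.71,133.93)

[3] `<path>` cubic bezier, #000000→score S440 F1903: (115.43,14.52) → (149.08,24.72) → (222.51,68.72) → (252.01,91.89)

[4] `<path>` quadratic bezier, #000000→score S440 F1903: (116.99,61.16) → (193.49,50.44) → (258.24,43.34) → (311.23,39.84)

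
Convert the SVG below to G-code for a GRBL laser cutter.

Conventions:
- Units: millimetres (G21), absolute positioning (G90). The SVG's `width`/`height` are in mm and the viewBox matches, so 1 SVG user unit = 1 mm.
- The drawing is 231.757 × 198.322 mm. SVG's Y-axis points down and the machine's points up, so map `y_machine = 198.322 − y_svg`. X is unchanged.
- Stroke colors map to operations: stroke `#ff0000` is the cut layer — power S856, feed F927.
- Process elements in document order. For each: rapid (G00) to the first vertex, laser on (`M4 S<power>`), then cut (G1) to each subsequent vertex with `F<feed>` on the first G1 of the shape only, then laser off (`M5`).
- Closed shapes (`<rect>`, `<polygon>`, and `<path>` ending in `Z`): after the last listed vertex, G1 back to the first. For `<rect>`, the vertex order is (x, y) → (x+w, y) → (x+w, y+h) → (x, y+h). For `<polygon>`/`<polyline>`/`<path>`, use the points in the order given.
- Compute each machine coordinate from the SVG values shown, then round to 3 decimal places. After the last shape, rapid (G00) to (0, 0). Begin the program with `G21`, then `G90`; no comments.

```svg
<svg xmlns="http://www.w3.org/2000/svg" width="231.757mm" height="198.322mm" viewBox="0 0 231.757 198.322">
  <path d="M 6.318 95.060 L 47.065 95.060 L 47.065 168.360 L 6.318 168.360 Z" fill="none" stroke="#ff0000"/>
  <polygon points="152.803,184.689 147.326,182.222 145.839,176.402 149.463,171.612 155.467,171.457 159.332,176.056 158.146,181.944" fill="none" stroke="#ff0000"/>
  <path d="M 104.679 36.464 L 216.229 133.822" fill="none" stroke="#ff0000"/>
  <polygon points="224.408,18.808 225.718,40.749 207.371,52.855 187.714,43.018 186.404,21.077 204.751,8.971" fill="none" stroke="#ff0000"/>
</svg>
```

1 u = 1 mm; y_m = 198.322 − y.

[1] `<path>` rectangle, #ff0000→cut S856 F927: (6.318,103.262) → (47.065,103.262) → (47.065,29.962) → (6.318,29.962) → (6.318,103.262) (closed)

[2] `<polygon>` regular polygon, #ff0000→cut S856 F927: (152.803,13.633) → (147.326,16.100) → (145.839,21.920) → (149.463,26.710) → (155.467,26.865) → (159.332,22.266) → (158.146,16.378) → (152.803,13.633) (closed)

[3] `<path>` line segment, #ff0000→cut S856 F927: (104.679,161.858) → (216.229,64.500)

[4] `<polygon>` regular polygon, #ff0000→cut S856 F927: (224.408,179.514) → (225.718,157.573) → (207.371,145.467) → (187.714,155.304) → (186.404,177.245) → (204.751,189.351) → (224.408,179.514) (closed)

G21
G90
G00 X6.318 Y103.262
M4 S856
G1 X47.065 Y103.262 F927
G1 X47.065 Y29.962
G1 X6.318 Y29.962
G1 X6.318 Y103.262
M5
G00 X152.803 Y13.633
M4 S856
G1 X147.326 Y16.100 F927
G1 X145.839 Y21.920
G1 X149.463 Y26.710
G1 X155.467 Y26.865
G1 X159.332 Y22.266
G1 X158.146 Y16.378
G1 X152.803 Y13.633
M5
G00 X104.679 Y161.858
M4 S856
G1 X216.229 Y64.500 F927
M5
G00 X224.408 Y179.514
M4 S856
G1 X225.718 Y157.573 F927
G1 X207.371 Y145.467
G1 X187.714 Y155.304
G1 X186.404 Y177.245
G1 X204.751 Y189.351
G1 X224.408 Y179.514
M5
G00 X0.000 Y0.000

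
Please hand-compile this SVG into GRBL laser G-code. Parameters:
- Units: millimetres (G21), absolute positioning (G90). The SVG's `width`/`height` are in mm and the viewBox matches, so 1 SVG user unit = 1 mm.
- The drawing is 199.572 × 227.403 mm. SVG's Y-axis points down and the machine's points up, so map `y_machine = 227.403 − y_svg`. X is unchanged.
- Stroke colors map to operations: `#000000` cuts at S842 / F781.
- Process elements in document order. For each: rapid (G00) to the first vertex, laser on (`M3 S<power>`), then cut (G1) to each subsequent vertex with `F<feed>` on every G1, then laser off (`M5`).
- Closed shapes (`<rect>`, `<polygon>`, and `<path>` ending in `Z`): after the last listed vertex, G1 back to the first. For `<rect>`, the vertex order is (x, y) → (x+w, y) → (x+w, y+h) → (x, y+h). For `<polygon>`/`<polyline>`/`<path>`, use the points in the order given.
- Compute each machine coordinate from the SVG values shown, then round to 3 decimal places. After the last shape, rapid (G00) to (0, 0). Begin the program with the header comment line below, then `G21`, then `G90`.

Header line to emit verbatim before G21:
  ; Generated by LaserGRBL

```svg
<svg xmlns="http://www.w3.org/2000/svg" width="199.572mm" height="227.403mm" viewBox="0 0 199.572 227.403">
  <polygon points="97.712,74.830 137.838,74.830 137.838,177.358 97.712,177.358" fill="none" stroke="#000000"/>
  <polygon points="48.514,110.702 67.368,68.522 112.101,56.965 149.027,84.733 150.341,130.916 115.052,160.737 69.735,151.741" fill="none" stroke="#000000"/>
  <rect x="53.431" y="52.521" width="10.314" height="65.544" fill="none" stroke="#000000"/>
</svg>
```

1 u = 1 mm; y_m = 227.403 − y.

[1] `<polygon>` rectangle, #000000→cut S842 F781: (97.712,152.573) → (137.838,152.573) → (137.838,50.045) → (97.712,50.045) → (97.712,152.573) (closed)

[2] `<polygon>` regular polygon, #000000→cut S842 F781: (48.514,116.701) → (67.368,158.881) → (112.101,170.438) → (149.027,142.670) → (150.341,96.487) → (115.052,66.666) → (69.735,75.662) → (48.514,116.701) (closed)

[3] `<rect>` rectangle, #000000→cut S842 F781: (53.431,174.882) → (63.745,174.882) → (63.745,109.338) → (53.431,109.338) → (53.431,174.882) (closed)

; Generated by LaserGRBL
G21
G90
G00 X97.712 Y152.573
M3 S842
G1 X137.838 Y152.573 F781
G1 X137.838 Y50.045 F781
G1 X97.712 Y50.045 F781
G1 X97.712 Y152.573 F781
M5
G00 X48.514 Y116.701
M3 S842
G1 X67.368 Y158.881 F781
G1 X112.101 Y170.438 F781
G1 X149.027 Y142.670 F781
G1 X150.341 Y96.487 F781
G1 X115.052 Y66.666 F781
G1 X69.735 Y75.662 F781
G1 X48.514 Y116.701 F781
M5
G00 X53.431 Y174.882
M3 S842
G1 X63.745 Y174.882 F781
G1 X63.745 Y109.338 F781
G1 X53.431 Y109.338 F781
G1 X53.431 Y174.882 F781
M5
G00 X0.000 Y0.000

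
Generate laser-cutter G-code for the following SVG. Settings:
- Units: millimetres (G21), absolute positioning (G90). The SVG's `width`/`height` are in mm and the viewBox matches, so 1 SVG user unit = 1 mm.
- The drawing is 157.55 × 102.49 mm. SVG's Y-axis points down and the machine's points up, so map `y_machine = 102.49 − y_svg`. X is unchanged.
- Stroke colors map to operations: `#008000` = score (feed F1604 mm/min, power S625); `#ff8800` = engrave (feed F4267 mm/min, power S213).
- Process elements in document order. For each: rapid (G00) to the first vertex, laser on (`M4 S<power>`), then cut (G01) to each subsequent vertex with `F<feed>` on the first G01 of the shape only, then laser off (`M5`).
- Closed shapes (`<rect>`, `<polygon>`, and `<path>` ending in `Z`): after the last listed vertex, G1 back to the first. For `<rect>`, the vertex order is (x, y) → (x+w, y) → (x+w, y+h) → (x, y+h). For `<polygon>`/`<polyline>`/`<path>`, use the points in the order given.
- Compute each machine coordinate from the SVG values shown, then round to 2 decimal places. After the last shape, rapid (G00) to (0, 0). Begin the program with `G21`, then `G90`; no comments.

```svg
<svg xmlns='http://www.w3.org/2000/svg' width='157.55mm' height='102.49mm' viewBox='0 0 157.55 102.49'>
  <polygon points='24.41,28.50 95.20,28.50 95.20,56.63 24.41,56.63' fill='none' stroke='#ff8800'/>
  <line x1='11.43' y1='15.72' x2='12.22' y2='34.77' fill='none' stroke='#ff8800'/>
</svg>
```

G21
G90
G00 X24.41 Y73.99
M4 S213
G01 X95.20 Y73.99 F4267
G01 X95.20 Y45.86
G01 X24.41 Y45.86
G01 X24.41 Y73.99
M5
G00 X11.43 Y86.77
M4 S213
G01 X12.22 Y67.72 F4267
M5
G00 X0.00 Y0.00

viewBox `0 0 157.55 102.49` with mm width/height → 1 unit = 1 mm. Flip: y_m = 102.49 − y_svg.

**Shape 1** — `<polygon>` rectangle, stroke `#ff8800` → engrave (S213, F4267). Machine vertices: (24.41,73.99) → (95.20,73.99) → (95.20,45.86) → (24.41,45.86) → (24.41,73.99). Closed: final G1 returns to the first vertex.

**Shape 2** — `<line>` line segment, stroke `#ff8800` → engrave (S213, F4267). Machine vertices: (11.43,86.77) → (12.22,67.72). Open path.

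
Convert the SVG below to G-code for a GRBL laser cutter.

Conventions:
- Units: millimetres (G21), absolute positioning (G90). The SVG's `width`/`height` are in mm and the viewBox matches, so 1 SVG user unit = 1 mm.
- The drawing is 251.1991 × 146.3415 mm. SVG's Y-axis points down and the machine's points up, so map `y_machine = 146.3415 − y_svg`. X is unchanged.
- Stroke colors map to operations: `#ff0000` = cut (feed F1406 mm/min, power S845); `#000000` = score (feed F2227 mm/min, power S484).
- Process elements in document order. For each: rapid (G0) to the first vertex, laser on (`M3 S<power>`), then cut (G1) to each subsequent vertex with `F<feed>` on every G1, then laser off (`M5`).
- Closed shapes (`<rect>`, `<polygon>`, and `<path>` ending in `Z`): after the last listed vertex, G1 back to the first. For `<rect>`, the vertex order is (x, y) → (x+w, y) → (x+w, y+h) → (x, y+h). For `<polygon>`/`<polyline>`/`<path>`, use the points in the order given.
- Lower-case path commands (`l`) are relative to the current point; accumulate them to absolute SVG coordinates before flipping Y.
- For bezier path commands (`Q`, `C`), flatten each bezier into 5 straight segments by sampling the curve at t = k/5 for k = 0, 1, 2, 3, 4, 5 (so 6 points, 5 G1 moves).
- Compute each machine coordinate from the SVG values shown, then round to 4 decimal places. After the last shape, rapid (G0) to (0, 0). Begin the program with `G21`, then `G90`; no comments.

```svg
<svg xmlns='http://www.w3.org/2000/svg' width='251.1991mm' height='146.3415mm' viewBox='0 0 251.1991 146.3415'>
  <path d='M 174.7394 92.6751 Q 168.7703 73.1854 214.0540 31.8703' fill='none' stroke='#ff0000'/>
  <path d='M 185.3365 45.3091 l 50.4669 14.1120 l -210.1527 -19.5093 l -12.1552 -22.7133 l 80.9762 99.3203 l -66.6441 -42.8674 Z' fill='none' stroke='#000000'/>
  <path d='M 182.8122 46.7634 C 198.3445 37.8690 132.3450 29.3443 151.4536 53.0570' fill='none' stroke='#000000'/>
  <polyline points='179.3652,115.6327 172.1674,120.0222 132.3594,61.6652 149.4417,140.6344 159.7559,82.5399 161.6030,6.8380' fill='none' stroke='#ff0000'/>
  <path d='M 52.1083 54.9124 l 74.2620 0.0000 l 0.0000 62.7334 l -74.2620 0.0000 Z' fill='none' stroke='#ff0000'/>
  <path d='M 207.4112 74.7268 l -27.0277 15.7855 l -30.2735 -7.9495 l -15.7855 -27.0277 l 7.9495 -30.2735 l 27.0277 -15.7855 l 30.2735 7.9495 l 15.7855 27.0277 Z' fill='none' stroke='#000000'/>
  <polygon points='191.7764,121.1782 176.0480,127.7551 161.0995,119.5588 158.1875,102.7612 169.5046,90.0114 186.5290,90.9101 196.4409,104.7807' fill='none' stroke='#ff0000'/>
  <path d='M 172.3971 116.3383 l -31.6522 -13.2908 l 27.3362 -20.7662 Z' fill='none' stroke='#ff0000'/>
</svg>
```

G21
G90
G0 X174.7394 Y53.6664
M3 S845
G1 X174.4019 Y62.3353 F1406
G1 X178.1646 Y72.7502 F1406
G1 X186.0275 Y84.9112 F1406
G1 X197.9906 Y98.8182 F1406
G1 X214.0540 Y114.4712 F1406
M5
G0 X185.3365 Y101.0324
M3 S484
G1 X235.8034 Y86.9204 F2227
G1 X25.6507 Y106.4297 F2227
G1 X13.4955 Y129.1430 F2227
G1 X94.4717 Y29.8227 F2227
G1 X27.8276 Y72.6901 F2227
G1 X185.3365 Y101.0324 F2227
M5
G0 X182.8122 Y99.5781
M3 S484
G1 X183.6809 Y104.6154 F2227
G1 X172.9806 Y108.0344 F2227
G1 X158.7102 Y108.3053 F2227
G1 X148.8683 Y103.8986 F2227
G1 X151.4536 Y93.2845 F2227
M5
G0 X179.3652 Y30.7088
M3 S845
G1 X172.1674 Y26.3193 F1406
G1 X132.3594 Y84.6763 F1406
G1 X149.4417 Y5.7071 F1406
G1 X159.7559 Y63.8016 F1406
G1 X161.6030 Y139.5035 F1406
M5
G0 X52.1083 Y91.4291
M3 S845
G1 X126.3703 Y91.4291 F1406
G1 X126.3703 Y28.6957 F1406
G1 X52.1083 Y28.6957 F1406
G1 X52.1083 Y91.4291 F1406
M5
G0 X207.4112 Y71.6147
M3 S484
G1 X180.3835 Y55.8292 F2227
G1 X150.1100 Y63.7787 F2227
G1 X134.3245 Y90.8064 F2227
G1 X142.2740 Y121.0799 F2227
G1 X169.3017 Y136.8654 F2227
G1 X199.5752 Y128.9159 F2227
G1 X215.3607 Y101.8882 F2227
G1 X207.4112 Y71.6147 F2227
M5
G0 X191.7764 Y25.1633
M3 S845
G1 X176.0480 Y18.5864 F1406
G1 X161.0995 Y26.7827 F1406
G1 X158.1875 Y43.5803 F1406
G1 X169.5046 Y56.3301 F1406
G1 X186.5290 Y55.4314 F1406
G1 X196.4409 Y41.5608 F1406
G1 X191.7764 Y25.1633 F1406
M5
G0 X172.3971 Y30.0032
M3 S845
G1 X140.7449 Y43.2940 F1406
G1 X168.0811 Y64.0602 F1406
G1 X172.3971 Y30.0032 F1406
M5
G0 X0.0000 Y0.0000

Since the viewBox matches the mm dimensions, user units are millimetres directly. The only transform is the Y-flip y_m = 146.3415 − y_svg.

Shape 1 is a quadratic bezier drawn with `<path>`. Its stroke #ff0000 means cut at S845, F1406. After flipping Y the toolpath is (174.7394,53.6664) → (174.4019,62.3353) → (178.1646,72.7502) → (186.0275,84.9112) → (197.9906,98.8182) → (214.0540,114.4712).

Shape 2 is a closed polygon drawn with `<path>`. Its stroke #000000 means score at S484, F2227. After flipping Y the toolpath is (185.3365,101.0324) → (235.8034,86.9204) → (25.6507,106.4297) → (13.4955,129.1430) → (94.4717,29.8227) → (27.8276,72.6901) → (185.3365,101.0324), returning to the start.

Shape 3 is a cubic bezier drawn with `<path>`. Its stroke #000000 means score at S484, F2227. After flipping Y the toolpath is (182.8122,99.5781) → (183.6809,104.6154) → (172.9806,108.0344) → (158.7102,108.3053) → (148.8683,103.8986) → (151.4536,93.2845).

Shape 4 is a open polyline drawn with `<polyline>`. Its stroke #ff0000 means cut at S845, F1406. After flipping Y the toolpath is (179.3652,30.7088) → (172.1674,26.3193) → (132.3594,84.6763) → (149.4417,5.7071) → (159.7559,63.8016) → (161.6030,139.5035).

Shape 5 is a rectangle drawn with `<path>`. Its stroke #ff0000 means cut at S845, F1406. After flipping Y the toolpath is (52.1083,91.4291) → (126.3703,91.4291) → (126.3703,28.6957) → (52.1083,28.6957) → (52.1083,91.4291), returning to the start.

Shape 6 is a regular polygon drawn with `<path>`. Its stroke #000000 means score at S484, F2227. After flipping Y the toolpath is (207.4112,71.6147) → (180.3835,55.8292) → (150.1100,63.7787) → (134.3245,90.8064) → (142.2740,121.0799) → (169.3017,136.8654) → (199.5752,128.9159) → (215.3607,101.8882) → (207.4112,71.6147), returning to the start.

Shape 7 is a regular polygon drawn with `<polygon>`. Its stroke #ff0000 means cut at S845, F1406. After flipping Y the toolpath is (191.7764,25.1633) → (176.0480,18.5864) → (161.0995,26.7827) → (158.1875,43.5803) → (169.5046,56.3301) → (186.5290,55.4314) → (196.4409,41.5608) → (191.7764,25.1633), returning to the start.

Shape 8 is a regular polygon drawn with `<path>`. Its stroke #ff0000 means cut at S845, F1406. After flipping Y the toolpath is (172.3971,30.0032) → (140.7449,43.2940) → (168.0811,64.0602) → (172.3971,30.0032), returning to the start.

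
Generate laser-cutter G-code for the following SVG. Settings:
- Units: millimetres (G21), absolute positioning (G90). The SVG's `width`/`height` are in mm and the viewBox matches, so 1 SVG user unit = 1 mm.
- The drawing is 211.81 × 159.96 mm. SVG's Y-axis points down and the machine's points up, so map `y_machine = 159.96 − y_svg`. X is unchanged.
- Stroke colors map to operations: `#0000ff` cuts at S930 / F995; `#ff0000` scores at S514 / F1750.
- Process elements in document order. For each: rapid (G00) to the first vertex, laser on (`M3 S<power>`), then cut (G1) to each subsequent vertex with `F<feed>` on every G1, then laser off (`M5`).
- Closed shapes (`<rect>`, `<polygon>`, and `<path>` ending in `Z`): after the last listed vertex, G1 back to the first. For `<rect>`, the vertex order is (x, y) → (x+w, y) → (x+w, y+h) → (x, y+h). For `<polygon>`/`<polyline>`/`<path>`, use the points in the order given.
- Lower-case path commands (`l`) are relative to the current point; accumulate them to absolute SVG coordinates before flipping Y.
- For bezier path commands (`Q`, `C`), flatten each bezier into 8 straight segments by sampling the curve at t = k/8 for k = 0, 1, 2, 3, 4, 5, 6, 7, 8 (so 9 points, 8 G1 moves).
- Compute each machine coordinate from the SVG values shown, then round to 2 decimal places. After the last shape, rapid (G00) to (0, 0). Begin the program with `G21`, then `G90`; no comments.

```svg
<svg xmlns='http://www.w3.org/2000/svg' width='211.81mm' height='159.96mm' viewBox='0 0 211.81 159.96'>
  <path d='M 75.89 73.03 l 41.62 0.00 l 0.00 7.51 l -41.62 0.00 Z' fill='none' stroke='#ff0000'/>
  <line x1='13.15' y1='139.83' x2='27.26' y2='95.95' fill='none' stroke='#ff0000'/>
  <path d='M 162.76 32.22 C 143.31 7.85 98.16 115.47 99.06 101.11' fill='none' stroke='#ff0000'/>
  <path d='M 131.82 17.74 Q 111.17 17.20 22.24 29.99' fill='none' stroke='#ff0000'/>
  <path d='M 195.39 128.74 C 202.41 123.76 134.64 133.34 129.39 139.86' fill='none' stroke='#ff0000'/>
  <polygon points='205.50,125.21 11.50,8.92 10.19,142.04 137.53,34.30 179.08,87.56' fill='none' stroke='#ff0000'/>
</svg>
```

1 u = 1 mm; y_m = 159.96 − y.

[1] `<path>` rectangle, #ff0000→score S514 F1750: (75.89,86.93) → (117.51,86.93) → (117.51,79.42) → (75.89,79.42) → (75.89,86.93) (closed)

[2] `<line>` line segment, #ff0000→score S514 F1750: (13.15,20.13) → (27.26,64.01)

[3] `<path>` cubic bezier, #ff0000→score S514 F1750: (162.76,127.74) → (154.40,131.19) → (144.47,125.24) → (133.82,112.87) → (123.28,97.05) → (113.69,80.76) → (105.90,66.98) → (100.74,58.69) → (99.06,58.85)

[4] `<path>` quadratic bezier, #ff0000→score S514 F1750: (131.82,142.22) → (125.59,142.15) → (117.23,141.66) → (106.73,140.75) → (94.10,139.43) → (79.34,137.69) → (62.44,135.53) → (43.41,132.96) → (22.24,129.97)

[5] `<path>` cubic bezier, #ff0000→score S514 F1750: (195.39,31.22) → (194.78,32.44) → (188.78,32.50) → (178.98,31.61) → (166.99,29.97) → (154.43,27.80) → (142.90,25.29) → (134.02,22.65) → (129.39,20.10)

[6] `<polygon>` closed polygon, #ff0000→score S514 F1750: (205.50,34.75) → (11.50,151.04) → (10.19,17.92) → (137.53,125.66) → (179.08,72.40) → (205.50,34.75) (closed)

G21
G90
G00 X75.89 Y86.93
M3 S514
G1 X117.51 Y86.93 F1750
G1 X117.51 Y79.42 F1750
G1 X75.89 Y79.42 F1750
G1 X75.89 Y86.93 F1750
M5
G00 X13.15 Y20.13
M3 S514
G1 X27.26 Y64.01 F1750
M5
G00 X162.76 Y127.74
M3 S514
G1 X154.40 Y131.19 F1750
G1 X144.47 Y125.24 F1750
G1 X133.82 Y112.87 F1750
G1 X123.28 Y97.05 F1750
G1 X113.69 Y80.76 F1750
G1 X105.90 Y66.98 F1750
G1 X100.74 Y58.69 F1750
G1 X99.06 Y58.85 F1750
M5
G00 X131.82 Y142.22
M3 S514
G1 X125.59 Y142.15 F1750
G1 X117.23 Y141.66 F1750
G1 X106.73 Y140.75 F1750
G1 X94.10 Y139.43 F1750
G1 X79.34 Y137.69 F1750
G1 X62.44 Y135.53 F1750
G1 X43.41 Y132.96 F1750
G1 X22.24 Y129.97 F1750
M5
G00 X195.39 Y31.22
M3 S514
G1 X194.78 Y32.44 F1750
G1 X188.78 Y32.50 F1750
G1 X178.98 Y31.61 F1750
G1 X166.99 Y29.97 F1750
G1 X154.43 Y27.80 F1750
G1 X142.90 Y25.29 F1750
G1 X134.02 Y22.65 F1750
G1 X129.39 Y20.10 F1750
M5
G00 X205.50 Y34.75
M3 S514
G1 X11.50 Y151.04 F1750
G1 X10.19 Y17.92 F1750
G1 X137.53 Y125.66 F1750
G1 X179.08 Y72.40 F1750
G1 X205.50 Y34.75 F1750
M5
G00 X0.00 Y0.00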